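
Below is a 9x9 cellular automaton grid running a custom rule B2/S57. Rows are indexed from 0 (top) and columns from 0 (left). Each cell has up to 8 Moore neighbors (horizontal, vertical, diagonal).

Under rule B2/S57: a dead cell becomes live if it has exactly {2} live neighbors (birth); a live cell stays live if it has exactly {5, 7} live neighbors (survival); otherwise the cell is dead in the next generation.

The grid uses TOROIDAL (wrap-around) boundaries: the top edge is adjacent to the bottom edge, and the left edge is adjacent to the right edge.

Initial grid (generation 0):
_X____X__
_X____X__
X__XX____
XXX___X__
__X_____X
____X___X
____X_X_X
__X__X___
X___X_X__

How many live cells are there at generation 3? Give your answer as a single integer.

Simulating step by step:
Generation 0 (given above): 23 live cells
Generation 1: 18 live cells
__X______
___XX__X_
______XXX
____XX_X_
_____X___
_________
X________
XX______X
__XX___X_
Generation 2: 8 live cells
_X____XXX
__X__X___
_________
_________
_________
_________
_________
___X___X_
_________
Generation 3: 8 live cells
X_X__X___
XX______X
_________
_________
_________
_________
_________
_________
X_X______
Population at generation 3: 8

Answer: 8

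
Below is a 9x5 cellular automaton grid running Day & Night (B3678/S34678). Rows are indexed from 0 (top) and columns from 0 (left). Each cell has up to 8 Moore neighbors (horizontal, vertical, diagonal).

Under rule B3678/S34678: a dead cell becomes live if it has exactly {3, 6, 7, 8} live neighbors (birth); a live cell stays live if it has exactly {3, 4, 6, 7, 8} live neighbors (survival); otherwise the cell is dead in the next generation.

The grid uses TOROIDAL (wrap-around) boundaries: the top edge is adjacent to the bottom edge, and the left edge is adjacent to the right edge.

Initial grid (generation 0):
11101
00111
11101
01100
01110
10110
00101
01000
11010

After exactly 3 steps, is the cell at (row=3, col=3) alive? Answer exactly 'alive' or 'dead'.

Simulating step by step:
Generation 0 (given above): 25 live cells
Generation 1: 19 live cells
00010
11010
10011
01101
10111
00000
10100
01011
00000
Generation 2: 25 live cells
00101
10011
00010
11111
10111
10100
01011
10100
00111
Generation 3: 27 live cells
01110
00111
00001
11011
01011
10111
01011
10110
10101

Cell (3,3) at generation 3: 1 -> alive

Answer: alive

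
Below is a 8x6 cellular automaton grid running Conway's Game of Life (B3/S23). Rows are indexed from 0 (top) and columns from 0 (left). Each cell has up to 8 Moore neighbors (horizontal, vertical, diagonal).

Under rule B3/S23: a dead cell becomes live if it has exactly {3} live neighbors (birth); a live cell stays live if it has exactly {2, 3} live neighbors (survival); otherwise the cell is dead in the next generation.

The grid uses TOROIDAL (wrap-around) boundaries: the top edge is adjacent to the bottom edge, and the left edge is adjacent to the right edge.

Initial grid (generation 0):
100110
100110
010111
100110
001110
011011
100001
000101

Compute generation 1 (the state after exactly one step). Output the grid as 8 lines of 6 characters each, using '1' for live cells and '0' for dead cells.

Simulating step by step:
Generation 0 (given above): 24 live cells
Generation 1: 14 live cells
(generation 1 grid is the final answer)

Answer: 101000
110000
010000
110000
100000
011000
011100
000100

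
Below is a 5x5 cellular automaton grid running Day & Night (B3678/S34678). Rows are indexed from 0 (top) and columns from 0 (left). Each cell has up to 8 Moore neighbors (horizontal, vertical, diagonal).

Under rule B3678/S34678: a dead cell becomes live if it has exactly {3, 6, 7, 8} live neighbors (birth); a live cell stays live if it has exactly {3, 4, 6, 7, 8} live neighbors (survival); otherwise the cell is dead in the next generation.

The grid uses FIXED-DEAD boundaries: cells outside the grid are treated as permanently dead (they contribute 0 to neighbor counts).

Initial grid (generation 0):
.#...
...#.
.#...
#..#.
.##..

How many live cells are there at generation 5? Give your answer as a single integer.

Simulating step by step:
Generation 0 (given above): 7 live cells
Generation 1: 2 live cells
.....
..#..
..#..
.....
.....
Generation 2: 0 live cells
.....
.....
.....
.....
.....
Generation 3: 0 live cells
.....
.....
.....
.....
.....
Generation 4: 0 live cells
.....
.....
.....
.....
.....
Generation 5: 0 live cells
.....
.....
.....
.....
.....
Population at generation 5: 0

Answer: 0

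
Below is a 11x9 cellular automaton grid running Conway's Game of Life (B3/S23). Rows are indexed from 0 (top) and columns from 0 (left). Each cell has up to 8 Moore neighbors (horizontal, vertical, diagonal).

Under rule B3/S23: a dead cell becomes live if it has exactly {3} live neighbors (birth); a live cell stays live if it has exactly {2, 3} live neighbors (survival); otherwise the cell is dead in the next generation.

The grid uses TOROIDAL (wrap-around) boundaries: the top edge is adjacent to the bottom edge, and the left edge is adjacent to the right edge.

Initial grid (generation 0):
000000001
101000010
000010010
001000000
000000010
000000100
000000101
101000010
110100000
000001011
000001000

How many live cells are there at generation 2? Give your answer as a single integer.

Answer: 16

Derivation:
Simulating step by step:
Generation 0 (given above): 21 live cells
Generation 1: 23 live cells
000000001
000000010
010100001
000000000
000000000
000000100
000000101
101000010
111000110
100010101
000000111
Generation 2: 16 live cells
000000101
100000011
000000000
000000000
000000000
000000010
000000101
101000000
001101100
000000000
000001100
Population at generation 2: 16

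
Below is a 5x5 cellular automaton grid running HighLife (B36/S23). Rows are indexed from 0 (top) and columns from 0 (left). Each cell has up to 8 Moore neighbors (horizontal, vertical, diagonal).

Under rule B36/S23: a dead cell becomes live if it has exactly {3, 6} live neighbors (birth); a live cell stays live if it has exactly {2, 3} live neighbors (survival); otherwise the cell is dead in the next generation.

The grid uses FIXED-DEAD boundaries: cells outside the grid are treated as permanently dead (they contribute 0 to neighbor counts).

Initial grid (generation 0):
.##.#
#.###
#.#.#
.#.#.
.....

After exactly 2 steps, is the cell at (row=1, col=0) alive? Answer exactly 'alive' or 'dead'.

Simulating step by step:
Generation 0 (given above): 12 live cells
Generation 1: 12 live cells
.##.#
##..#
#..##
.###.
.....
Generation 2: 13 live cells
####.
#...#
#...#
.####
..#..

Cell (1,0) at generation 2: 1 -> alive

Answer: alive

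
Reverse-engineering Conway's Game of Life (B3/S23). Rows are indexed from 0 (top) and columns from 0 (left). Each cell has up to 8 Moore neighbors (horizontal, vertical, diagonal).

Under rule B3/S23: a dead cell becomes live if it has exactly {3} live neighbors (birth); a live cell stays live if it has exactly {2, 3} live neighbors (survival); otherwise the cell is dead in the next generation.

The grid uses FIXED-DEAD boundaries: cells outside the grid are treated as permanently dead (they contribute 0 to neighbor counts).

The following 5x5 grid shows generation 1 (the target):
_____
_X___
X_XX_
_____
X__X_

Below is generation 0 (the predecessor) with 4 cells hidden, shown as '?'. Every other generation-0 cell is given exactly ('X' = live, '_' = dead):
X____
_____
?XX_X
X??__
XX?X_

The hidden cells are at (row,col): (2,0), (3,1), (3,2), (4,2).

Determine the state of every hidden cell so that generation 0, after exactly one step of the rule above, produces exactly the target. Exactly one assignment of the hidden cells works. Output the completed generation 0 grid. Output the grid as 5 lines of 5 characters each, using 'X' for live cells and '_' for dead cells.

Answer: X____
_____
_XX_X
XXX__
XXXX_

Derivation:
Hidden generation-0 cells (in order): (2,0), (3,1), (3,2), (4,2).
A hidden cell only influences target cells in its own 3x3 neighborhood. Try each of the 2^4 = 16 assignments, step the completed generation 0 forward once under B3/S23, and compare with the target:
  (2,0)=_ (3,1)=_ (3,2)=_ (4,2)=_ -> step gives (2,0)='_' but target has 'X' -> reject
  (2,0)=_ (3,1)=_ (3,2)=_ (4,2)=X -> step gives (2,0)='_' but target has 'X' -> reject
  (2,0)=_ (3,1)=_ (3,2)=X (4,2)=_ -> step gives (2,0)='_' but target has 'X' -> reject
  (2,0)=_ (3,1)=_ (3,2)=X (4,2)=X -> step gives (2,0)='_' but target has 'X' -> reject
  (2,0)=_ (3,1)=X (3,2)=_ (4,2)=_ -> step gives (2,1)='X' but target has '_' -> reject
  (2,0)=_ (3,1)=X (3,2)=_ (4,2)=X -> step gives (2,1)='X' but target has '_' -> reject
  (2,0)=_ (3,1)=X (3,2)=X (4,2)=_ -> step gives (4,3)='_' but target has 'X' -> reject
  (2,0)=_ (3,1)=X (3,2)=X (4,2)=X -> step reproduces the target at every cell -> ACCEPT
  (2,0)=X (3,1)=_ (3,2)=_ (4,2)=_ -> step gives (1,0)='X' but target has '_' -> reject
  (2,0)=X (3,1)=_ (3,2)=_ (4,2)=X -> step gives (1,0)='X' but target has '_' -> reject
  (2,0)=X (3,1)=_ (3,2)=X (4,2)=_ -> step gives (1,0)='X' but target has '_' -> reject
  (2,0)=X (3,1)=_ (3,2)=X (4,2)=X -> step gives (1,0)='X' but target has '_' -> reject
  (2,0)=X (3,1)=X (3,2)=_ (4,2)=_ -> step gives (1,0)='X' but target has '_' -> reject
  (2,0)=X (3,1)=X (3,2)=_ (4,2)=X -> step gives (1,0)='X' but target has '_' -> reject
  (2,0)=X (3,1)=X (3,2)=X (4,2)=_ -> step gives (1,0)='X' but target has '_' -> reject
  (2,0)=X (3,1)=X (3,2)=X (4,2)=X -> step gives (1,0)='X' but target has '_' -> reject
Unique solution: (2,0)=dead, (3,1)=live, (3,2)=live, (4,2)=live.
Check: live-neighbor counts of every cell in the completed generation 0:
01000
23221
34330
47652
35421
Applying B3/S23 to generation 0 with these counts gives:
_____
_X___
X_XX_
_____
X__X_
which matches the target exactly.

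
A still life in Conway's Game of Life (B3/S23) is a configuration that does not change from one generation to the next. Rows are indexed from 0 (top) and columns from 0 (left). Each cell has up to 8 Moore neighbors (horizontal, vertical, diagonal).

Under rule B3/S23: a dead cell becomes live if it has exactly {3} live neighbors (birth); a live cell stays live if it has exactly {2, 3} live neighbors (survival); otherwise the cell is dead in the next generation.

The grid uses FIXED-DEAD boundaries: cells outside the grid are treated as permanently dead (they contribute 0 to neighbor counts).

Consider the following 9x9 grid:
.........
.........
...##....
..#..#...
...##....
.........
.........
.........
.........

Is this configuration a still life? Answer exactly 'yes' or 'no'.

Answer: yes

Derivation:
Compute generation 1 and compare to generation 0 (given above):
Generation 1:
.........
.........
...##....
..#..#...
...##....
.........
.........
.........
.........
The grids are IDENTICAL -> still life.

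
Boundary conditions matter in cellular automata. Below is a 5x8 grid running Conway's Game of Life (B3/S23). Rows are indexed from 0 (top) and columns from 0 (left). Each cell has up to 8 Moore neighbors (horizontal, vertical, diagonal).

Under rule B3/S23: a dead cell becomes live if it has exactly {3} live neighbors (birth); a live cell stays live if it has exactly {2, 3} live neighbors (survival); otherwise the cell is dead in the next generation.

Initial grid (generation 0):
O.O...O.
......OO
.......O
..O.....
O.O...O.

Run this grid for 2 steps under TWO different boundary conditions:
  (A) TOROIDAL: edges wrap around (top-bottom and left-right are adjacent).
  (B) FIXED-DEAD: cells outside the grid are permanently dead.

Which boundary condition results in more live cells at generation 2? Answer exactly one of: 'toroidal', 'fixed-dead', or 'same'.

Under TOROIDAL boundary, generation 2:
.O...OO.
O.......
......O.
O.O...OO
OOO...OO
Population = 14

Under FIXED-DEAD boundary, generation 2:
......OO
.....O..
......OO
........
........
Population = 5

Comparison: toroidal=14, fixed-dead=5 -> toroidal

Answer: toroidal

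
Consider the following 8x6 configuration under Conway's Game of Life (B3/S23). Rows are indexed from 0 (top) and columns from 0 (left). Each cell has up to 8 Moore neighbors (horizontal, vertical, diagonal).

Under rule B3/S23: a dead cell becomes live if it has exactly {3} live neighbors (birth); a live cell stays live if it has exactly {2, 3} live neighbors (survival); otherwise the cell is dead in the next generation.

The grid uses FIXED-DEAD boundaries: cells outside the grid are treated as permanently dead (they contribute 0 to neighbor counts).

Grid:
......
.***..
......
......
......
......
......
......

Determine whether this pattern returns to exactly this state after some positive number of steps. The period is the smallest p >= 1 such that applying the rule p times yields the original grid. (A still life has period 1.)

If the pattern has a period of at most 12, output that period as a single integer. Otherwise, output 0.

Simulating and comparing each generation to the original:
Gen 0 (original, given above): 3 live cells
Gen 1: 3 live cells, differs from original
Gen 2: 3 live cells, MATCHES original -> period = 2

Answer: 2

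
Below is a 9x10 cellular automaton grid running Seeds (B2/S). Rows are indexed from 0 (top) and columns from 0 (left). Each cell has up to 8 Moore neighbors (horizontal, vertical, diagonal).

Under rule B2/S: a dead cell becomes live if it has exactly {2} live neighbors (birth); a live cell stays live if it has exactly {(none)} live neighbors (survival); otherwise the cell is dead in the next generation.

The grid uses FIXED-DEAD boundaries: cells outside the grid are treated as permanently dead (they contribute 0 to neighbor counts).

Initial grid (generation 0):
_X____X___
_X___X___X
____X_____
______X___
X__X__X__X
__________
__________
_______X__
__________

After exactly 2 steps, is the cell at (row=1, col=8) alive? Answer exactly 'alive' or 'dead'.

Answer: dead

Derivation:
Simulating step by step:
Generation 0 (given above): 12 live cells
Generation 1: 13 live cells
X_X__X____
X_X_X_X___
______X___
___XX__X__
_____X_X__
__________
__________
__________
__________
Generation 2: 9 live cells
____X_X___
_______X__
_XX_______
________X_
___X____X_
______X___
__________
__________
__________

Cell (1,8) at generation 2: 0 -> dead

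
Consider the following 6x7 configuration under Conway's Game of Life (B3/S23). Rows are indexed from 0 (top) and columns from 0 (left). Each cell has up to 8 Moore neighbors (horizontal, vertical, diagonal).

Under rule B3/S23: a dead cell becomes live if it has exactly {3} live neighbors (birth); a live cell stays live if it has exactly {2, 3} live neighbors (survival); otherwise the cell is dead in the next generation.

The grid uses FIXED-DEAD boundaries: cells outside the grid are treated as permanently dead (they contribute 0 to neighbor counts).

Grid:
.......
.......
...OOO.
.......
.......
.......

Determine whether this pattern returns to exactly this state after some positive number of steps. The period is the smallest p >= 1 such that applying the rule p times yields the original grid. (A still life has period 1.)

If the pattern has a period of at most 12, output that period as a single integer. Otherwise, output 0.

Simulating and comparing each generation to the original:
Gen 0 (original, given above): 3 live cells
Gen 1: 3 live cells, differs from original
Gen 2: 3 live cells, MATCHES original -> period = 2

Answer: 2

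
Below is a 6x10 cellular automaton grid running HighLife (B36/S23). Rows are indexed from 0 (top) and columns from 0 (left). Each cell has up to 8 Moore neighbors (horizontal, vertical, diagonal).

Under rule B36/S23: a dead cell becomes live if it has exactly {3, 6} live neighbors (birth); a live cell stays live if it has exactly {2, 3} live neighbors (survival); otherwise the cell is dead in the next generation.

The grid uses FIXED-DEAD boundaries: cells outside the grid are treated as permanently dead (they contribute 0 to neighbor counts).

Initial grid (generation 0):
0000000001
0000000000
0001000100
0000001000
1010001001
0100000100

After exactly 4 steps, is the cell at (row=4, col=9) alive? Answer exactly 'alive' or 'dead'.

Answer: dead

Derivation:
Simulating step by step:
Generation 0 (given above): 10 live cells
Generation 1: 6 live cells
0000000000
0000000000
0000000000
0000001100
0100001100
0100000000
Generation 2: 4 live cells
0000000000
0000000000
0000000000
0000001100
0000001100
0000000000
Generation 3: 4 live cells
0000000000
0000000000
0000000000
0000001100
0000001100
0000000000
Generation 4: 4 live cells
0000000000
0000000000
0000000000
0000001100
0000001100
0000000000

Cell (4,9) at generation 4: 0 -> dead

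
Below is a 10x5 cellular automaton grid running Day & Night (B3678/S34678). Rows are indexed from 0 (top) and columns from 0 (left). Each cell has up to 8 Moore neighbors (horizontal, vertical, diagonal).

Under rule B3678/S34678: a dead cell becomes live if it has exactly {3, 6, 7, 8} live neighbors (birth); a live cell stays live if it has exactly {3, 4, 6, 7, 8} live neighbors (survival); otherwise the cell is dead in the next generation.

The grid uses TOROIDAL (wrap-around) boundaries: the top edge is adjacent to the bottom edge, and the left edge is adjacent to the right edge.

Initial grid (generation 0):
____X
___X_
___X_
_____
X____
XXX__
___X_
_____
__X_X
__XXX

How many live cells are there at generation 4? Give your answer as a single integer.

Answer: 10

Derivation:
Simulating step by step:
Generation 0 (given above): 13 live cells
Generation 1: 10 live cells
__X_X
____X
_____
_____
_____
_X__X
_XX__
___X_
_____
X___X
Generation 2: 10 live cells
____X
___X_
_____
_____
_____
X_X__
X_XX_
__X__
____X
___X_
Generation 3: 10 live cells
___X_
_____
_____
_____
_____
___XX
__XXX
_X__X
___X_
____X
Generation 4: 10 live cells
_____
_____
_____
_____
_____
__XXX
__X_X
X___X
X___X
___X_
Population at generation 4: 10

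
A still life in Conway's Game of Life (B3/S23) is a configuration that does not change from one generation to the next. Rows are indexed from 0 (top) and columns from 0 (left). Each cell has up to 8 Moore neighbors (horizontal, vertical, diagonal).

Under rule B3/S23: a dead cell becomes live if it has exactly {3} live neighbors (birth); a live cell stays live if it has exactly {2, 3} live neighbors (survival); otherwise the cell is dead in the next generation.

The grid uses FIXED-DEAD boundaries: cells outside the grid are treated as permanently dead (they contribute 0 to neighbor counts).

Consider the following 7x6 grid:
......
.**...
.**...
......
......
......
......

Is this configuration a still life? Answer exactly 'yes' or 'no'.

Compute generation 1 and compare to generation 0 (given above):
Generation 1:
......
.**...
.**...
......
......
......
......
The grids are IDENTICAL -> still life.

Answer: yes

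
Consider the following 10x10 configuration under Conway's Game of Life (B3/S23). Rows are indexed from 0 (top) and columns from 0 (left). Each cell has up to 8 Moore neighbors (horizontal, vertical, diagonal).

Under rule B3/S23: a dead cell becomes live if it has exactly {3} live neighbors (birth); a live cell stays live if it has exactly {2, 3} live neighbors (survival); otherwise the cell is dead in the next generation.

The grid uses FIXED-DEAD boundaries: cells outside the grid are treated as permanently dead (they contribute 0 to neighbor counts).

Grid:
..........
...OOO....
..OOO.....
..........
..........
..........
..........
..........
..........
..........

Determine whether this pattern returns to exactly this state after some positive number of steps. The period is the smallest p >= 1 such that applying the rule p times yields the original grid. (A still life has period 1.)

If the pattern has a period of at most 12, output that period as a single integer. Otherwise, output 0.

Simulating and comparing each generation to the original:
Gen 0 (original, given above): 6 live cells
Gen 1: 6 live cells, differs from original
Gen 2: 6 live cells, MATCHES original -> period = 2

Answer: 2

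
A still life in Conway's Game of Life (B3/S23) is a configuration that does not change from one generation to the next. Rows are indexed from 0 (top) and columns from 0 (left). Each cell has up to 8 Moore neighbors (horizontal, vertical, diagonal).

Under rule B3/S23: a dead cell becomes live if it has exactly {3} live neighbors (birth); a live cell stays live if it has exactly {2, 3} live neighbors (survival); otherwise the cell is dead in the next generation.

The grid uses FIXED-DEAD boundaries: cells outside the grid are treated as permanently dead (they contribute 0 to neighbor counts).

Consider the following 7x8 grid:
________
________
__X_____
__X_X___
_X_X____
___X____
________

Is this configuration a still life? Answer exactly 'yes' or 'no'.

Compute generation 1 and compare to generation 0 (given above):
Generation 1:
________
________
___X____
_XX_____
___XX___
__X_____
________
Cell (2,2) differs: gen0=1 vs gen1=0 -> NOT a still life.

Answer: no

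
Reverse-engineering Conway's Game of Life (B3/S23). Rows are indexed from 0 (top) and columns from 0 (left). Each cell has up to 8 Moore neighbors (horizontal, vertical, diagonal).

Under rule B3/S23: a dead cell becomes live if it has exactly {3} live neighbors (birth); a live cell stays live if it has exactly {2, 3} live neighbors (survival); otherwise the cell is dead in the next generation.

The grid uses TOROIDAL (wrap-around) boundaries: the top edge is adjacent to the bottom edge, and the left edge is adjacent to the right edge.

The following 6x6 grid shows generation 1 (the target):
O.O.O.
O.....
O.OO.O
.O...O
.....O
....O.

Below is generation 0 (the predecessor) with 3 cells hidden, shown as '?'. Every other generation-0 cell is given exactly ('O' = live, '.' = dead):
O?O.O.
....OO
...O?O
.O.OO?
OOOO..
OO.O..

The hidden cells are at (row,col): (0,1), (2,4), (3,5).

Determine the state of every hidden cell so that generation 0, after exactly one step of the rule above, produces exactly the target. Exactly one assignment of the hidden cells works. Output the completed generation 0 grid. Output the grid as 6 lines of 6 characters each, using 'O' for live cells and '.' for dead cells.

Answer: O.O.O.
....OO
...O.O
.O.OO.
OOOO..
OO.O..

Derivation:
Hidden generation-0 cells (in order): (0,1), (2,4), (3,5).
A hidden cell only influences target cells in its own 3x3 neighborhood. Try each of the 2^3 = 8 assignments, step the completed generation 0 forward once under B3/S23, and compare with the target:
  (0,1)=. (2,4)=. (3,5)=. -> step reproduces the target at every cell -> ACCEPT
  (0,1)=. (2,4)=. (3,5)=O -> step gives (2,0)='.' but target has 'O' -> reject
  (0,1)=. (2,4)=O (3,5)=. -> step gives (2,3)='.' but target has 'O' -> reject
  (0,1)=. (2,4)=O (3,5)=O -> step gives (2,0)='.' but target has 'O' -> reject
  (0,1)=O (2,4)=. (3,5)=. -> step gives (0,0)='.' but target has 'O' -> reject
  (0,1)=O (2,4)=. (3,5)=O -> step gives (0,0)='.' but target has 'O' -> reject
  (0,1)=O (2,4)=O (3,5)=. -> step gives (0,0)='.' but target has 'O' -> reject
  (0,1)=O (2,4)=O (3,5)=O -> step gives (0,0)='.' but target has 'O' -> reject
Unique solution: (0,1)=dead, (2,4)=dead, (3,5)=dead.
Check: live-neighbor counts of every cell in the completed generation 0:
342435
322444
313363
436443
456443
466434
Applying B3/S23 to generation 0 with these counts gives:
O.O.O.
O.....
O.OO.O
.O...O
.....O
....O.
which matches the target exactly.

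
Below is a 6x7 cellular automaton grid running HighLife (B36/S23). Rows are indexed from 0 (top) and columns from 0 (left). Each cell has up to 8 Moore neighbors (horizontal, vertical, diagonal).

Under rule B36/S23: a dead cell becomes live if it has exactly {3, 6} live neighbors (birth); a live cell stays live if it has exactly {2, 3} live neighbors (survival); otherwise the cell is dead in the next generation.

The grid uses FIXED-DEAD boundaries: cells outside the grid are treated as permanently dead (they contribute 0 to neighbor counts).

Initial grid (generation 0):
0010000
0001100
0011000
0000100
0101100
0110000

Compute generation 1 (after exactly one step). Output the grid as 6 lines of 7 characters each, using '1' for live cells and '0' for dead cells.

Answer: 0001000
0000100
0010000
0000100
0101100
0111000

Derivation:
Simulating step by step:
Generation 0 (given above): 11 live cells
Generation 1: 10 live cells
(generation 1 grid is the final answer)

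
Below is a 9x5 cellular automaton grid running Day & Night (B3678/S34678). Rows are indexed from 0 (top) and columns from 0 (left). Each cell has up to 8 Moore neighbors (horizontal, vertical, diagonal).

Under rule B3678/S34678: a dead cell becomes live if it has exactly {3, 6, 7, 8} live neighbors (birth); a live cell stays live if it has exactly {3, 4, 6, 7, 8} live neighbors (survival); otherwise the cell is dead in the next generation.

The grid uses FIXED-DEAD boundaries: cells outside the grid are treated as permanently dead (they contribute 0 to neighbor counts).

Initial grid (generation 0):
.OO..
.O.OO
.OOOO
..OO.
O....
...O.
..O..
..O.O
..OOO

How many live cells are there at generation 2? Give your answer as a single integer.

Simulating step by step:
Generation 0 (given above): 19 live cells
Generation 1: 19 live cells
..OO.
OOO.O
.OOOO
..OOO
..OO.
.....
.....
.OOO.
...O.
Generation 2: 17 live cells
..OO.
..OOO
O.OOO
..OOO
..OOO
.....
..O..
..O..
.....
Population at generation 2: 17

Answer: 17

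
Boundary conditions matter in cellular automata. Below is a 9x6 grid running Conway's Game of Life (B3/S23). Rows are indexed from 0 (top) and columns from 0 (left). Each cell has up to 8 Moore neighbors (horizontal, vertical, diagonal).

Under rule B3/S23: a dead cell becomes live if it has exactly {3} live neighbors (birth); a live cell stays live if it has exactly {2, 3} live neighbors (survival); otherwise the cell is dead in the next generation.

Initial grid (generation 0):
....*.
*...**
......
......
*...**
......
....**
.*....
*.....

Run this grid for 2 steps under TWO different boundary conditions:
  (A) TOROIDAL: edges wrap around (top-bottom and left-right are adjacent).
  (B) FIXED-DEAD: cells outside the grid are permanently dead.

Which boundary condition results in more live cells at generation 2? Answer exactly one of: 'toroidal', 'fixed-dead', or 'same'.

Under TOROIDAL boundary, generation 2:
....*.
*...*.
*....*
*...**
*....*
......
*....*
......
*.....
Population = 13

Under FIXED-DEAD boundary, generation 2:
....**
....**
......
......
......
......
......
......
......
Population = 4

Comparison: toroidal=13, fixed-dead=4 -> toroidal

Answer: toroidal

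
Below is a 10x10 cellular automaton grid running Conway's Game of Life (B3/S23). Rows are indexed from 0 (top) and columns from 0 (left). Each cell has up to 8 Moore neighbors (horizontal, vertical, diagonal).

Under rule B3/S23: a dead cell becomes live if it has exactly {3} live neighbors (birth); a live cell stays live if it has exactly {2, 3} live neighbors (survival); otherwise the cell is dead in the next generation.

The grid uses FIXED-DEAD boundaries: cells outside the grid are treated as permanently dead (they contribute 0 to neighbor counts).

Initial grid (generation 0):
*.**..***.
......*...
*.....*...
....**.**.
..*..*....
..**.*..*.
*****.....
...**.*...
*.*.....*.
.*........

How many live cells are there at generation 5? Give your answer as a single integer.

Simulating step by step:
Generation 0 (given above): 31 live cells
Generation 1: 22 live cells
......**..
.*...**...
......*...
....**.*..
..*..*.**.
.....*....
.*........
*...**....
.***......
.*........
Generation 2: 25 live cells
.....***..
.....*....
....*..*..
....**.**.
.....*.**.
......*...
....**....
*..**.....
*****.....
.*........
Generation 3: 25 live cells
.....**...
....**.*..
....*..**.
....**....
....**..*.
....*.**..
...***....
*.........
*...*.....
**.*......
Generation 4: 26 live cells
....***...
....*..**.
...*...**.
...*..***.
...*...*..
......**..
...****...
...*.*....
*.........
**........
Generation 5: 25 live cells
....****..
...**...*.
...**....*
..***.*...
..........
...*...*..
...*...*..
...*.**...
**........
**........
Population at generation 5: 25

Answer: 25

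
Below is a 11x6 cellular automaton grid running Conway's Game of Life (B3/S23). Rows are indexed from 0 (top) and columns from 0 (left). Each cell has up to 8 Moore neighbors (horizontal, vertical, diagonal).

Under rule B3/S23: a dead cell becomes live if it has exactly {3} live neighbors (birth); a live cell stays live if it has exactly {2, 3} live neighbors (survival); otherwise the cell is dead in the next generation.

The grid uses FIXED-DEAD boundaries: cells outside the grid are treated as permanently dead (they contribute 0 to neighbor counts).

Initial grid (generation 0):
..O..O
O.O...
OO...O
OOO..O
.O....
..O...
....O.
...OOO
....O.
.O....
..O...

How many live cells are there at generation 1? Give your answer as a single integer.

Answer: 12

Derivation:
Simulating step by step:
Generation 0 (given above): 20 live cells
Generation 1: 12 live cells
.O....
O.O...
......
..O...
O.....
......
....OO
...O.O
...OOO
......
......
Population at generation 1: 12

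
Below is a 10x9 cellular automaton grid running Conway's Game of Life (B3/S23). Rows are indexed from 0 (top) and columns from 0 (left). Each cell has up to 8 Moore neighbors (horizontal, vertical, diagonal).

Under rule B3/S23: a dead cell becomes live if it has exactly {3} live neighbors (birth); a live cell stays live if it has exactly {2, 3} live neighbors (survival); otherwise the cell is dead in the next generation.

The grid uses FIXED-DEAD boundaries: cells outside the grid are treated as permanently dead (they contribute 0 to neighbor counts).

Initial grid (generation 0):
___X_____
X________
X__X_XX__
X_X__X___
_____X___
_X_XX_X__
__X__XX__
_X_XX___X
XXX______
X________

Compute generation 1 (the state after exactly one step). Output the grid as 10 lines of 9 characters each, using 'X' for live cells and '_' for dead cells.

Answer: _________
____X____
X___XXX__
_X___X___
_XXX_XX__
__XXX_X__
_X____XX_
X__XXX___
X_XX_____
X________

Derivation:
Simulating step by step:
Generation 0 (given above): 25 live cells
Generation 1: 27 live cells
(generation 1 grid is the final answer)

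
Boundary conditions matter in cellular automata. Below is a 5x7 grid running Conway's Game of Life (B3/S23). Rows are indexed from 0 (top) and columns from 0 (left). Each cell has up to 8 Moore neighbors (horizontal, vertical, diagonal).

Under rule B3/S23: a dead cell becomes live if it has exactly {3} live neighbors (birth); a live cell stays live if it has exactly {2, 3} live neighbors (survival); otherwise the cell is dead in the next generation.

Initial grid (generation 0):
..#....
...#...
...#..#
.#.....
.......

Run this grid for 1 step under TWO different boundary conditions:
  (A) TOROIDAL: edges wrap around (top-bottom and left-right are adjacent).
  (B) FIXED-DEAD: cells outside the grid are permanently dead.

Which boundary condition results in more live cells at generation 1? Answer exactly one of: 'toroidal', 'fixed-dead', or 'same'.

Under TOROIDAL boundary, generation 1:
.......
..##...
..#....
.......
.......
Population = 3

Under FIXED-DEAD boundary, generation 1:
.......
..##...
..#....
.......
.......
Population = 3

Comparison: toroidal=3, fixed-dead=3 -> same

Answer: same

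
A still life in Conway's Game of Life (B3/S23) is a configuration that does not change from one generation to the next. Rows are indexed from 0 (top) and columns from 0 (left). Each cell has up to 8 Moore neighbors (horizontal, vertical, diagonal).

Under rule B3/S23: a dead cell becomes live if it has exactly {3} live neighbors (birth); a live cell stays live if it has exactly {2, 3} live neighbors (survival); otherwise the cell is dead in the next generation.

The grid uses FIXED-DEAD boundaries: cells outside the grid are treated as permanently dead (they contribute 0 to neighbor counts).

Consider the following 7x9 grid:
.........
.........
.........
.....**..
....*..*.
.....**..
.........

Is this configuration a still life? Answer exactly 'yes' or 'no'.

Compute generation 1 and compare to generation 0 (given above):
Generation 1:
.........
.........
.........
.....**..
....*..*.
.....**..
.........
The grids are IDENTICAL -> still life.

Answer: yes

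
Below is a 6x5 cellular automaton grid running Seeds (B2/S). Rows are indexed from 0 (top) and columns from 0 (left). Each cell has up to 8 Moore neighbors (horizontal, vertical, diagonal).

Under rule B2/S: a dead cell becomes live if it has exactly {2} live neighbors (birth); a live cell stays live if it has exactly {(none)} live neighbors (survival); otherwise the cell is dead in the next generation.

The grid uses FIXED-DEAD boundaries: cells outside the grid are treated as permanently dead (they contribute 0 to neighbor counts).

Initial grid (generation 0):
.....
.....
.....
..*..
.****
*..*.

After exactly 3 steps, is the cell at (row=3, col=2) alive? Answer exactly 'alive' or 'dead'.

Simulating step by step:
Generation 0 (given above): 7 live cells
Generation 1: 2 live cells
.....
.....
.....
....*
*....
.....
Generation 2: 0 live cells
.....
.....
.....
.....
.....
.....
Generation 3: 0 live cells
.....
.....
.....
.....
.....
.....

Cell (3,2) at generation 3: 0 -> dead

Answer: dead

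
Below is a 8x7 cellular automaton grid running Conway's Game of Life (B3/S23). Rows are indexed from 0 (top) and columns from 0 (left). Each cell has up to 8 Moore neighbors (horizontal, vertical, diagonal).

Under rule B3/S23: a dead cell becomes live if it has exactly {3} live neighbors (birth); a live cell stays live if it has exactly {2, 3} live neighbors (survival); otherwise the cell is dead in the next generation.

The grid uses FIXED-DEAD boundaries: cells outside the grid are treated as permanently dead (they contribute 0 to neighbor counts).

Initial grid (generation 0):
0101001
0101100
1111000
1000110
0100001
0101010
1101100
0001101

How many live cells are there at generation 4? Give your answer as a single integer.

Answer: 15

Derivation:
Simulating step by step:
Generation 0 (given above): 25 live cells
Generation 1: 22 live cells
0001100
0000100
1000010
1001110
1110001
0101010
1100000
0011110
Generation 2: 22 live cells
0001100
0001110
0001010
1011111
1000001
0000000
1100010
0111100
Generation 3: 23 live cells
0001010
0010010
0000000
0111001
0101101
1100000
1101100
1111100
Generation 4: 15 live cells
0000100
0000100
0101000
0101110
0001110
0000010
0000100
1000100
Population at generation 4: 15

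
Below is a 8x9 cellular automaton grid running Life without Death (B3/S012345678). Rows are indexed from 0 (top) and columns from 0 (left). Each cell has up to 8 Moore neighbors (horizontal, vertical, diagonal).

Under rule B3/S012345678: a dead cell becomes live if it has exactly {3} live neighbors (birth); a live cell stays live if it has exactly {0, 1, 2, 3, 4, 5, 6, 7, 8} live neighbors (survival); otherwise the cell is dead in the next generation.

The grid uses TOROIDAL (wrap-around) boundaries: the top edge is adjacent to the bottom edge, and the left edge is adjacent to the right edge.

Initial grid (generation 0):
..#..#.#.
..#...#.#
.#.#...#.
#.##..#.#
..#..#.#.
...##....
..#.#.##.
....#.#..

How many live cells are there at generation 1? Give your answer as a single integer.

Answer: 35

Derivation:
Simulating step by step:
Generation 0 (given above): 25 live cells
Generation 1: 35 live cells
..##.#.#.
.###..#.#
.#.#..##.
#.###.#.#
.##..####
..###..#.
..#.#.##.
....#.#..
Population at generation 1: 35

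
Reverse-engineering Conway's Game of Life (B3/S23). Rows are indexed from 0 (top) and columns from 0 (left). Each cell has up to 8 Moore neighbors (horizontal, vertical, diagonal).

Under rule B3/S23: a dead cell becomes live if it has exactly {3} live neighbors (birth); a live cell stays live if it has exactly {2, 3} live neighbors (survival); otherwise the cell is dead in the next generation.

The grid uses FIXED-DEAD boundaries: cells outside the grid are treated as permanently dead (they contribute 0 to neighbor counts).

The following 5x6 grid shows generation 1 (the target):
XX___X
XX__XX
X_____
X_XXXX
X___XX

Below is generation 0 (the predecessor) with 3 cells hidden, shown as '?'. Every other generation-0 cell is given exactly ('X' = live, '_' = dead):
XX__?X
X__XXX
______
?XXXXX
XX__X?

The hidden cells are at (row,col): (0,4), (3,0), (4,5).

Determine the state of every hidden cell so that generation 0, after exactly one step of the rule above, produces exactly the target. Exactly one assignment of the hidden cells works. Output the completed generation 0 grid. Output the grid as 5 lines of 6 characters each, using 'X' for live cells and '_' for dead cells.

Answer: XX___X
X__XXX
______
XXXXXX
XX__X_

Derivation:
Hidden generation-0 cells (in order): (0,4), (3,0), (4,5).
A hidden cell only influences target cells in its own 3x3 neighborhood. Try each of the 2^3 = 8 assignments, step the completed generation 0 forward once under B3/S23, and compare with the target:
  (0,4)=_ (3,0)=_ (4,5)=_ -> step gives (2,0)='_' but target has 'X' -> reject
  (0,4)=_ (3,0)=_ (4,5)=X -> step gives (2,0)='_' but target has 'X' -> reject
  (0,4)=_ (3,0)=X (4,5)=_ -> step reproduces the target at every cell -> ACCEPT
  (0,4)=_ (3,0)=X (4,5)=X -> step gives (3,4)='_' but target has 'X' -> reject
  (0,4)=X (3,0)=_ (4,5)=_ -> step gives (0,3)='X' but target has '_' -> reject
  (0,4)=X (3,0)=_ (4,5)=X -> step gives (0,3)='X' but target has '_' -> reject
  (0,4)=X (3,0)=X (4,5)=_ -> step gives (0,3)='X' but target has '_' -> reject
  (0,4)=X (3,0)=X (4,5)=X -> step gives (0,3)='X' but target has '_' -> reject
Unique solution: (0,4)=dead, (3,0)=live, (4,5)=dead.
Check: live-neighbor counts of every cell in the completed generation 0:
222242
232132
344564
343332
344433
Applying B3/S23 to generation 0 with these counts gives:
XX___X
XX__XX
X_____
X_XXXX
X___XX
which matches the target exactly.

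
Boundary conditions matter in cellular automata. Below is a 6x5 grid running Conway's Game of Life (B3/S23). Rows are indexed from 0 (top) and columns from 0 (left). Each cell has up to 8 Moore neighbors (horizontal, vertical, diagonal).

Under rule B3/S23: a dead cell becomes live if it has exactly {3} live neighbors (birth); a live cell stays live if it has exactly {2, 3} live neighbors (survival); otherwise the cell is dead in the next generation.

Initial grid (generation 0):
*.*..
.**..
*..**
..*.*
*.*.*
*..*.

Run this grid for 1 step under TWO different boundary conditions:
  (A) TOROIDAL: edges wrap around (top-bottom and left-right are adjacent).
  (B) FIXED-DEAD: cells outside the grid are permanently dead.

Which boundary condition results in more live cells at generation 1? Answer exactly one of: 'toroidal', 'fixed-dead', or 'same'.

Answer: toroidal

Derivation:
Under TOROIDAL boundary, generation 1:
*.***
..*..
*...*
..*..
*.*..
*.**.
Population = 13

Under FIXED-DEAD boundary, generation 1:
..*..
*.*..
....*
..*.*
..*.*
.*.*.
Population = 10

Comparison: toroidal=13, fixed-dead=10 -> toroidal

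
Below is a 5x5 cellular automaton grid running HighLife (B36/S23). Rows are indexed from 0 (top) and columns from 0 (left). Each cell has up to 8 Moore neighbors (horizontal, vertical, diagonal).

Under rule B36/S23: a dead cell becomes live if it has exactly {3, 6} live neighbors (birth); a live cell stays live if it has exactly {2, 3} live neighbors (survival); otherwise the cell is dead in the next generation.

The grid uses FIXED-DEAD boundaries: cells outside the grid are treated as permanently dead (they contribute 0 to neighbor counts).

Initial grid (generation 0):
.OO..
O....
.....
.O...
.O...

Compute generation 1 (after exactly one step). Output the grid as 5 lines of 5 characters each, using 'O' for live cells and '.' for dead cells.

Answer: .O...
.O...
.....
.....
.....

Derivation:
Simulating step by step:
Generation 0 (given above): 5 live cells
Generation 1: 2 live cells
(generation 1 grid is the final answer)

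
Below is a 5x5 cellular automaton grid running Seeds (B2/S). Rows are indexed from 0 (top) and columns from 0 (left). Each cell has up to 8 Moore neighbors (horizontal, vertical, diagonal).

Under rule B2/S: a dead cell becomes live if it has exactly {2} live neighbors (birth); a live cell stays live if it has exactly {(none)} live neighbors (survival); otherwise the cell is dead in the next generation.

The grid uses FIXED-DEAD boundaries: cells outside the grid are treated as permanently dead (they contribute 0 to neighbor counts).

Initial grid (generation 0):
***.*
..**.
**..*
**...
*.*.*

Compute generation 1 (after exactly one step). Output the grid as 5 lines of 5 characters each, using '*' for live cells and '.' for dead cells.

Simulating step by step:
Generation 0 (given above): 14 live cells
Generation 1: 2 live cells
(generation 1 grid is the final answer)

Answer: .....
.....
.....
....*
...*.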